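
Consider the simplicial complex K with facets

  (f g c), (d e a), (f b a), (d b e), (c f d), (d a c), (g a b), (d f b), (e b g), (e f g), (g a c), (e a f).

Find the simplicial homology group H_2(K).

H_2 = 0.

Take the total order a < b < c < d < e < f < g on the vertex set. Then K (dimension 2) consists of the simplices:

  0-simplices (7): a, b, c, d, e, f, g
  1-simplices (18): ab, ac, ad, ae, af, ag, bd, be, bf, bg, cd, cf, cg, de, df, ef, eg, fg
  2-simplices (12): abf, abg, acd, acg, ade, aef, bde, bdf, beg, cdf, cfg, efg

so the chain groups are C_0 ≅ Z^7, C_1 ≅ Z^18, C_2 ≅ Z^12.

The boundary map ∂_1: C_1 → C_0 sends each edge [p,q] (with p < q) to q − p.
The resulting 7×18 matrix has rank 6, and its Smith normal form has invariant factors (1,1,1,1,1,1).

∂_2: C_2 → C_1 acts by ∂[p,q,r] = [q,r] − [p,r] + [p,q]. For instance
  ∂bde = de − be + bd,
  ∂abg = bg − ag + ab.
The 18×12 boundary matrix has rank 12 and Smith normal form diag(1,1,1,1,1,1,1,1,1,1,1,2).

Reading off H_k = ker ∂_k / im ∂_{k+1}:

  H_2: rank ker ∂_2 − rank ∂_3 = (12 − 12) − 0 = 0, and there is no ∂_3, so H_2 = 0.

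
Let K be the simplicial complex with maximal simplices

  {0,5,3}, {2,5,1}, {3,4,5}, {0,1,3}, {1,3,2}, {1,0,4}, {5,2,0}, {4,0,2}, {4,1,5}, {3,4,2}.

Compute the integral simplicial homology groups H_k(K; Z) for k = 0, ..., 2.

H_0 = Z,  H_1 = Z/2,  H_2 = 0.

Order the vertices as 0 < 1 < 2 < 3 < 4 < 5. Listing each simplex with vertices in this order, K has dimension 2 with simplices:

  0-simplices (6): [0], [1], [2], [3], [4], [5]
  1-simplices (15): [0,1], [0,2], [0,3], [0,4], [0,5], [1,2], [1,3], [1,4], [1,5], [2,3], [2,4], [2,5], [3,4], [3,5], [4,5]
  2-simplices (10): [0,1,3], [0,1,4], [0,2,4], [0,2,5], [0,3,5], [1,2,3], [1,2,5], [1,4,5], [2,3,4], [3,4,5]

Hence C_0 ≅ Z^6, C_1 ≅ Z^15, C_2 ≅ Z^10.

Boundary ∂_1: C_1 → C_0 is given by ∂[p,q] = [q] − [p]. For instance
  ∂[3,4] = [4] − [3].
The resulting 6×15 matrix has rank 5, and its Smith normal form has invariant factors (1,1,1,1,1).

The boundary map ∂_2: C_2 → C_1 acts by ∂[p,q,r] = [q,r] − [p,r] + [p,q]. For instance
  ∂[0,2,4] = [2,4] − [0,4] + [0,2],
  ∂[1,2,5] = [2,5] − [1,5] + [1,2].
The 15×10 boundary matrix has rank 10 and Smith normal form diag(1,1,1,1,1,1,1,1,1,2).

Reading off H_k = ker ∂_k / im ∂_{k+1}:

  H_0: rank C_0 − rank ∂_1 = 6 − 5 = 1, and the invariant factors of ∂_1 are all 1, so H_0 ≅ Z.
  H_1: rank ker ∂_1 − rank ∂_2 = (15 − 5) − 10 = 0, and ∂_2 has invariant factor 2 > 1, so H_1 ≅ Z/2.
  H_2: rank ker ∂_2 − rank ∂_3 = (10 − 10) − 0 = 0, and there is no ∂_3, so H_2 ≅ 0.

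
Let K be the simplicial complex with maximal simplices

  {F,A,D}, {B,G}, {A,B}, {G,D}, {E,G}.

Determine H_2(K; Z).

K has 6 vertices, 7 edges, 1 triangle.
rank ∂_2 = 1, rank ∂_3 = 0 ⇒ b_2 = 1 − 1 − 0 = 0. So H_2 ≅ 0.

H_2 = 0.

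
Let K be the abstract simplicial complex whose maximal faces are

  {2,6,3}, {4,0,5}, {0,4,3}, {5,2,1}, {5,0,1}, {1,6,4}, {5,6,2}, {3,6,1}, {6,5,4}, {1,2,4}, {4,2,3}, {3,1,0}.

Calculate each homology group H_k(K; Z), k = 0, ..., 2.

H_0 ≅ Z,  H_1 ≅ Z/2,  H_2 = 0.

We work with the vertex ordering 0 < 1 < 2 < 3 < 4 < 5 < 6. The simplices of K, each written with vertices in increasing order, are:

  0-simplices (7): [0], [1], [2], [3], [4], [5], [6]
  1-simplices (18): [0,1], [0,3], [0,4], [0,5], [1,2], [1,3], [1,4], [1,5], [1,6], [2,3], [2,4], [2,5], [2,6], [3,4], [3,6], [4,5], [4,6], [5,6]
  2-simplices (12): [0,1,3], [0,1,5], [0,3,4], [0,4,5], [1,2,4], [1,2,5], [1,3,6], [1,4,6], [2,3,4], [2,3,6], [2,5,6], [4,5,6]

giving chain groups C_0 ≅ Z^7, C_1 ≅ Z^18, C_2 ≅ Z^12.

Boundary ∂_1: C_1 → C_0 sends each edge [p,q] (with p < q) to q − p. For instance
  ∂[2,3] = [3] − [2].
The resulting 7×18 matrix has rank 6, and its Smith normal form has invariant factors (1,1,1,1,1,1).

Boundary ∂_2: C_2 → C_1 acts by ∂[p,q,r] = [q,r] − [p,r] + [p,q]. For instance
  ∂[2,3,6] = [3,6] − [2,6] + [2,3],
  ∂[1,2,4] = [2,4] − [1,4] + [1,2].
As a 18×12 matrix over Z this has rank 12, with invariant factors (1,1,1,1,1,1,1,1,1,1,1,2).

From H_k ≅ ker(∂_k) / im(∂_{k+1}) we obtain:

  H_0: rank C_0 − rank ∂_1 = 7 − 6 = 1, and the invariant factors of ∂_1 are all 1, so H_0 ≅ Z.
  H_1: rank ker ∂_1 − rank ∂_2 = (18 − 6) − 12 = 0, and ∂_2 has invariant factor 2 > 1, so H_1 ≅ Z/2.
  H_2: rank ker ∂_2 − rank ∂_3 = (12 − 12) − 0 = 0, and there is no ∂_3, so H_2 ≅ 0.

(K is a triangulation of the real projective plane RP^2.)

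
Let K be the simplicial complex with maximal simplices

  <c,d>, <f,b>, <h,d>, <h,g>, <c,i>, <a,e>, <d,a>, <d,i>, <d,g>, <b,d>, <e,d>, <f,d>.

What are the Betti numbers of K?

Take the total order a < b < c < d < e < f < g < h < i on the vertex set. Then K (dimension 1) consists of the simplices:

  0-simplices (9): a, b, c, d, e, f, g, h, i
  1-simplices (12): ad, ae, bd, bf, cd, ci, de, df, dg, dh, di, gh

so the chain groups are C_0 ≅ Z^9, C_1 ≅ Z^12.

The boundary map ∂_1: C_1 → C_0 is given by ∂[p,q] = [q] − [p].
As a 9×12 matrix over Z this has rank 8, with invariant factors (1,1,1,1,1,1,1,1).

Reading off H_k = ker ∂_k / im ∂_{k+1}:

  H_0: rank C_0 − rank ∂_1 = 9 − 8 = 1, and the invariant factors of ∂_1 are all 1, so H_0 = Z.
  H_1: rank ker ∂_1 − rank ∂_2 = (12 − 8) − 0 = 4, and there is no ∂_2, so H_1 = Z^4.

Hence the Betti numbers are b_0 = 1, b_1 = 4.

b_0 = 1, b_1 = 4.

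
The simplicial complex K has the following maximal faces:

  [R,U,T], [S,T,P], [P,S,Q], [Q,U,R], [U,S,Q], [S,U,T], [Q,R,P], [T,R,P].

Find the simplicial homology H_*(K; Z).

H_0 ≅ Z,  H_1 = 0,  H_2 ≅ Z.

Take the total order P < Q < R < S < T < U on the vertex set. Then K (dimension 2) consists of the simplices:

  0-simplices (6): P, Q, R, S, T, U
  1-simplices (12): PQ, PR, PS, PT, QR, QS, QU, RT, RU, ST, SU, TU
  2-simplices (8): PQR, PQS, PRT, PST, QRU, QSU, RTU, STU

so the chain groups are C_0 ≅ Z^6, C_1 ≅ Z^12, C_2 ≅ Z^8.

∂_1: C_1 → C_0 maps an edge to its endpoints' difference, ∂[p,q] = q − p. For instance
  ∂ST = T − S.
The 6×12 boundary matrix has rank 5 and Smith normal form diag(1,1,1,1,1).

∂_2: C_2 → C_1 acts by ∂[p,q,r] = [q,r] − [p,r] + [p,q]. For instance
  ∂PQS = QS − PS + PQ,
  ∂PQR = QR − PR + PQ.
This gives a 12×8 integer matrix of rank 7; reducing to Smith normal form yields diagonal entries (1,1,1,1,1,1,1).

From H_k ≅ ker(∂_k) / im(∂_{k+1}) we obtain:

  H_0: rank C_0 − rank ∂_1 = 6 − 5 = 1, and the invariant factors of ∂_1 are all 1, so H_0 = Z.
  H_1: rank ker ∂_1 − rank ∂_2 = (12 − 5) − 7 = 0, and the invariant factors of ∂_2 are all 1, so H_1 = 0.
  H_2: rank ker ∂_2 − rank ∂_3 = (8 − 7) − 0 = 1, and there is no ∂_3, so H_2 = Z.

As a check, the Euler characteristic is 6 − 12 + 8 = 2, which agrees with 1 − 0 + 1 = 2.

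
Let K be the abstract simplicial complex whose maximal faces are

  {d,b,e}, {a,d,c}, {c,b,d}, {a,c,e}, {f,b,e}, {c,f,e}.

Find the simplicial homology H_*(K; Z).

Take the total order a < b < c < d < e < f on the vertex set. Then K (dimension 2) consists of the simplices:

  0-simplices (6): a, b, c, d, e, f
  1-simplices (12): ac, ad, ae, bc, bd, be, bf, cd, ce, cf, de, ef
  2-simplices (6): acd, ace, bcd, bde, bef, cef

giving chain groups C_0 ≅ Z^6, C_1 ≅ Z^12, C_2 ≅ Z^6.

Boundary ∂_1: C_1 → C_0 sends each edge [p,q] (with p < q) to q − p. For instance
  ∂bc = c − b.
This gives a 6×12 integer matrix of rank 5; reducing to Smith normal form yields diagonal entries (1,1,1,1,1).

Boundary ∂_2: C_2 → C_1 acts by ∂[p,q,r] = [q,r] − [p,r] + [p,q]. For instance
  ∂bef = ef − bf + be,
  ∂ace = ce − ae + ac.
This gives a 12×6 integer matrix of rank 6; reducing to Smith normal form yields diagonal entries (1,1,1,1,1,1).

From H_k ≅ ker(∂_k) / im(∂_{k+1}) we obtain:

  H_0: rank C_0 − rank ∂_1 = 6 − 5 = 1, and the invariant factors of ∂_1 are all 1, so H_0 = Z.
  H_1: rank ker ∂_1 − rank ∂_2 = (12 − 5) − 6 = 1, and the invariant factors of ∂_2 are all 1, so H_1 = Z.
  H_2: rank ker ∂_2 − rank ∂_3 = (6 − 6) − 0 = 0, and there is no ∂_3, so H_2 = 0.

H_0 ≅ Z,  H_1 ≅ Z,  H_2 = 0.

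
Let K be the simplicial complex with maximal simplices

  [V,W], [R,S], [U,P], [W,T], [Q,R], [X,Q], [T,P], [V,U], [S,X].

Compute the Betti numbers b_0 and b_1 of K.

b_0 = 2, b_1 = 2.

Take the total order P < Q < R < S < T < U < V < W < X on the vertex set. Then K (dimension 1) consists of the simplices:

  0-simplices (9): P, Q, R, S, T, U, V, W, X
  1-simplices (9): PT, PU, QR, QX, RS, SX, TW, UV, VW

giving chain groups C_0 ≅ Z^9, C_1 ≅ Z^9.

The boundary map ∂_1: C_1 → C_0 sends each edge [p,q] (with p < q) to q − p. For instance
  ∂PT = T − P.
The resulting 9×9 matrix has rank 7, and its Smith normal form has invariant factors (1,1,1,1,1,1,1).

Reading off H_k = ker ∂_k / im ∂_{k+1}:

  H_0: rank C_0 − rank ∂_1 = 9 − 7 = 2, and the invariant factors of ∂_1 are all 1, so H_0 ≅ Z^2.
  H_1: rank ker ∂_1 − rank ∂_2 = (9 − 7) − 0 = 2, and there is no ∂_2, so H_1 ≅ Z^2.

(K is a triangulation of the disjoint union of the circle S^1 and the circle S^1.)

Hence the Betti numbers are b_0 = 2, b_1 = 2.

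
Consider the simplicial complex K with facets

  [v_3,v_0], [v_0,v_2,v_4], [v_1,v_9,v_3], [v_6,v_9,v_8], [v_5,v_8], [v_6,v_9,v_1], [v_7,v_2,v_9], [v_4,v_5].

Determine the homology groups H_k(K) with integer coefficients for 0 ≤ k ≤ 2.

H_0 ≅ Z,  H_1 ≅ Z^2,  H_2 = 0.

We work with the vertex ordering v_0 < v_1 < v_2 < v_3 < v_4 < v_5 < v_6 < v_7 < v_8 < v_9. The simplices of K, each written with vertices in increasing order, are:

  0-simplices (10): [v_0], [v_1], [v_2], [v_3], [v_4], [v_5], [v_6], [v_7], [v_8], [v_9]
  1-simplices (16): (16 of them)
  2-simplices (5): [v_0,v_2,v_4], [v_1,v_3,v_9], [v_1,v_6,v_9], [v_2,v_7,v_9], [v_6,v_8,v_9]

so the chain groups are C_0 ≅ Z^10, C_1 ≅ Z^16, C_2 ≅ Z^5.

Boundary ∂_1: C_1 → C_0 sends each edge [p,q] (with p < q) to q − p. For instance
  ∂[v_6,v_9] = [v_9] − [v_6].
The resulting 10×16 matrix has rank 9, and its Smith normal form has invariant factors (1,1,1,1,1,1,1,1,1).

The boundary map ∂_2: C_2 → C_1 acts by ∂[p,q,r] = [q,r] − [p,r] + [p,q]. For instance
  ∂[v_2,v_7,v_9] = [v_7,v_9] − [v_2,v_9] + [v_2,v_7],
  ∂[v_1,v_3,v_9] = [v_3,v_9] − [v_1,v_9] + [v_1,v_3].
The resulting 16×5 matrix has rank 5, and its Smith normal form has invariant factors (1,1,1,1,1).

Now H_k = ker ∂_k / im ∂_{k+1}, so:

  H_0: rank C_0 − rank ∂_1 = 10 − 9 = 1, and the invariant factors of ∂_1 are all 1, so H_0 = Z.
  H_1: rank ker ∂_1 − rank ∂_2 = (16 − 9) − 5 = 2, and the invariant factors of ∂_2 are all 1, so H_1 = Z^2.
  H_2: rank ker ∂_2 − rank ∂_3 = (5 − 5) − 0 = 0, and there is no ∂_3, so H_2 = 0.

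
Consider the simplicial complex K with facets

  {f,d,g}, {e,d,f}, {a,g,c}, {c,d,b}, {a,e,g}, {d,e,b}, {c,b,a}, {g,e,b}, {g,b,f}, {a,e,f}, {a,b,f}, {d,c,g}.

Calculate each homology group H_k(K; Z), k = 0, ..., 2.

Order the vertices as a < b < c < d < e < f < g. Listing each simplex with vertices in this order, K has dimension 2 with simplices:

  0-simplices (7): a, b, c, d, e, f, g
  1-simplices (18): ab, ac, ae, af, ag, bc, bd, be, bf, bg, cd, cg, de, df, dg, ef, eg, fg
  2-simplices (12): abc, abf, acg, aef, aeg, bcd, bde, beg, bfg, cdg, def, dfg

giving chain groups C_0 ≅ Z^7, C_1 ≅ Z^18, C_2 ≅ Z^12.

The boundary map ∂_1: C_1 → C_0 sends each edge [p,q] (with p < q) to q − p. For instance
  ∂ag = g − a.
This gives a 7×18 integer matrix of rank 6; reducing to Smith normal form yields diagonal entries (1,1,1,1,1,1).

∂_2: C_2 → C_1 acts by ∂[p,q,r] = [q,r] − [p,r] + [p,q]. For instance
  ∂beg = eg − bg + be,
  ∂bde = de − be + bd.
As a 18×12 matrix over Z this has rank 12, with invariant factors (1,1,1,1,1,1,1,1,1,1,1,2).

Computing H_k = (kernel of ∂_k) / (image of ∂_{k+1}):

  H_0: rank C_0 − rank ∂_1 = 7 − 6 = 1, and the invariant factors of ∂_1 are all 1, so H_0 = Z.
  H_1: rank ker ∂_1 − rank ∂_2 = (18 − 6) − 12 = 0, and ∂_2 has invariant factor 2 > 1, so H_1 = Z/2.
  H_2: rank ker ∂_2 − rank ∂_3 = (12 − 12) − 0 = 0, and there is no ∂_3, so H_2 = 0.

H_0 = Z,  H_1 = Z/2,  H_2 = 0.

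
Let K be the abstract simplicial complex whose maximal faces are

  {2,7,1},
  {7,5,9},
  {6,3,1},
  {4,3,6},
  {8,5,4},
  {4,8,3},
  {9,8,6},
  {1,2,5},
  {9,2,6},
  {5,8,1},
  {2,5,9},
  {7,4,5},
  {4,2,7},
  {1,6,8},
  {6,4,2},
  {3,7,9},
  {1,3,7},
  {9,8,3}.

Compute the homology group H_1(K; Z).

K has 9 vertices, 27 edges, 18 triangles.
rank ∂_1 = 8, rank ∂_2 = 18 ⇒ b_1 = 27 − 8 − 18 = 1; ∂_2 has invariant factor(s) [2] giving torsion. So H_1 ≅ Z × Z/2.

H_1 = Z × Z/2.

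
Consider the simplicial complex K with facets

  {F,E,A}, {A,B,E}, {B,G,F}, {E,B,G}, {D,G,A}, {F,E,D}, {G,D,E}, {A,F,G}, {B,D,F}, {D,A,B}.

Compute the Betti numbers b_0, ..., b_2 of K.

b_0 = 1, b_1 = 0, b_2 = 0.

We work with the vertex ordering A < B < D < E < F < G. The simplices of K, each written with vertices in increasing order, are:

  0-simplices (6): A, B, D, E, F, G
  1-simplices (15): AB, AD, AE, AF, AG, BD, BE, BF, BG, DE, DF, DG, EF, EG, FG
  2-simplices (10): ABD, ABE, ADG, AEF, AFG, BDF, BEG, BFG, DEF, DEG

giving chain groups C_0 ≅ Z^6, C_1 ≅ Z^15, C_2 ≅ Z^10.

Boundary ∂_1: C_1 → C_0 maps an edge to its endpoints' difference, ∂[p,q] = q − p. For instance
  ∂DG = G − D.
The resulting 6×15 matrix has rank 5, and its Smith normal form has invariant factors (1,1,1,1,1).

Boundary ∂_2: C_2 → C_1 sends each 2-simplex [p,q,r] to [q,r] − [p,r] + [p,q]. For instance
  ∂ABD = BD − AD + AB,
  ∂ADG = DG − AG + AD.
The 15×10 boundary matrix has rank 10 and Smith normal form diag(1,1,1,1,1,1,1,1,1,2).

Now H_k = ker ∂_k / im ∂_{k+1}, so:

  H_0: rank C_0 − rank ∂_1 = 6 − 5 = 1, and the invariant factors of ∂_1 are all 1, so H_0 = Z.
  H_1: rank ker ∂_1 − rank ∂_2 = (15 − 5) − 10 = 0, and ∂_2 has invariant factor 2 > 1, so H_1 = Z/2.
  H_2: rank ker ∂_2 − rank ∂_3 = (10 − 10) − 0 = 0, and there is no ∂_3, so H_2 = 0.

Hence the Betti numbers are b_0 = 1, b_1 = 0, b_2 = 0.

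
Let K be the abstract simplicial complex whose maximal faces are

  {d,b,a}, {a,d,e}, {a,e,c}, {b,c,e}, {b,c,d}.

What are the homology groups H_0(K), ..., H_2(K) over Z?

H_0 = Z,  H_1 = Z,  H_2 = 0.

K has 5 vertices, 10 edges, 5 triangles.
rank ∂_0 = 0, rank ∂_1 = 4 ⇒ b_0 = 5 − 0 − 4 = 1; all invariant factors of ∂_1 are 1 so no torsion. So H_0 ≅ Z.
rank ∂_1 = 4, rank ∂_2 = 5 ⇒ b_1 = 10 − 4 − 5 = 1; all invariant factors of ∂_2 are 1 so no torsion. So H_1 ≅ Z.
rank ∂_2 = 5, rank ∂_3 = 0 ⇒ b_2 = 5 − 5 − 0 = 0. So H_2 ≅ 0.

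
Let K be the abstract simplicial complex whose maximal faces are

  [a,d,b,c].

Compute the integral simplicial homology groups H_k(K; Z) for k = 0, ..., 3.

H_0 = Z,  H_1 = 0,  H_2 = 0,  H_3 = 0.

We work with the vertex ordering a < b < c < d. The simplices of K, each written with vertices in increasing order, are:

  0-simplices (4): a, b, c, d
  1-simplices (6): ab, ac, ad, bc, bd, cd
  2-simplices (4): abc, abd, acd, bcd
  3-simplices (1): abcd

so the chain groups are C_0 ≅ Z^4, C_1 ≅ Z^6, C_2 ≅ Z^4, C_3 ≅ Z^1.

Boundary ∂_1: C_1 → C_0 is given by ∂[p,q] = [q] − [p]. For instance
  ∂ac = c − a.
As a 4×6 matrix over Z this has rank 3, with invariant factors (1,1,1).

Boundary ∂_2: C_2 → C_1 sends each 2-simplex [p,q,r] to [q,r] − [p,r] + [p,q]. For instance
  ∂bcd = cd − bd + bc,
  ∂acd = cd − ad + ac.
The 6×4 boundary matrix has rank 3 and Smith normal form diag(1,1,1).

Boundary ∂_3: C_3 → C_2 sends each 3-simplex σ to the alternating sum Σ_i (−1)^i (σ with its i-th vertex removed). For instance
  ∂abcd = bcd − acd + abd − abc.
This gives a 4×1 integer matrix of rank 1; reducing to Smith normal form yields diagonal entries (1).

Now H_k = ker ∂_k / im ∂_{k+1}, so:

  H_0: rank C_0 − rank ∂_1 = 4 − 3 = 1, and the invariant factors of ∂_1 are all 1, so H_0 = Z.
  H_1: rank ker ∂_1 − rank ∂_2 = (6 − 3) − 3 = 0, and the invariant factors of ∂_2 are all 1, so H_1 = 0.
  H_2: rank ker ∂_2 − rank ∂_3 = (4 − 3) − 1 = 0, and the invariant factors of ∂_3 are all 1, so H_2 = 0.
  H_3: rank ker ∂_3 − rank ∂_4 = (1 − 1) − 0 = 0, and there is no ∂_4, so H_3 = 0.

(K is a triangulation of the 3-simplex.)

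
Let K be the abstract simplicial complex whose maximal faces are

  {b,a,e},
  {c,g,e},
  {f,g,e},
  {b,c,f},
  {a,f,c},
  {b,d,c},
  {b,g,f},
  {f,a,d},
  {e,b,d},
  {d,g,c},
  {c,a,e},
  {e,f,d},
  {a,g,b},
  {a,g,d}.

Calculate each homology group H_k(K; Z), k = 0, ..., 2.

Take the total order a < b < c < d < e < f < g on the vertex set. Then K (dimension 2) consists of the simplices:

  0-simplices (7): a, b, c, d, e, f, g
  1-simplices (21): ab, ac, ad, ae, af, ag, bc, bd, be, bf, bg, cd, ce, cf, cg, de, df, dg, ef, eg, fg
  2-simplices (14): abe, abg, ace, acf, adf, adg, bcd, bcf, bde, bfg, cdg, ceg, def, efg

giving chain groups C_0 ≅ Z^7, C_1 ≅ Z^21, C_2 ≅ Z^14.

The boundary map ∂_1: C_1 → C_0 sends each edge [p,q] (with p < q) to q − p.
As a 7×21 matrix over Z this has rank 6, with invariant factors (1,1,1,1,1,1).

∂_2: C_2 → C_1 acts by ∂[p,q,r] = [q,r] − [p,r] + [p,q]. For instance
  ∂cdg = dg − cg + cd,
  ∂bcd = cd − bd + bc.
The resulting 21×14 matrix has rank 13, and its Smith normal form has invariant factors (1,1,1,1,1,1,1,1,1,1,1,1,1).

Computing H_k = (kernel of ∂_k) / (image of ∂_{k+1}):

  H_0: rank C_0 − rank ∂_1 = 7 − 6 = 1, and the invariant factors of ∂_1 are all 1, so H_0 = Z.
  H_1: rank ker ∂_1 − rank ∂_2 = (21 − 6) − 13 = 2, and the invariant factors of ∂_2 are all 1, so H_1 = Z^2.
  H_2: rank ker ∂_2 − rank ∂_3 = (14 − 13) − 0 = 1, and there is no ∂_3, so H_2 = Z.

As a check, the Euler characteristic is 7 − 21 + 14 = 0, which agrees with 1 − 2 + 1 = 0.
(K is a triangulation of the torus T^2.)

H_0 = Z,  H_1 = Z^2,  H_2 = Z.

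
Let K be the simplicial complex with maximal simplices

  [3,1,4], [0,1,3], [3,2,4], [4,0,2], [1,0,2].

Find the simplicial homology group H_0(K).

Fix the vertex order 0 < 1 < 2 < 3 < 4 and write every simplex with vertices in increasing order. Then dim K = 2 and the simplices of K are:

  0-simplices (5): [0], [1], [2], [3], [4]
  1-simplices (10): [0,1], [0,2], [0,3], [0,4], [1,2], [1,3], [1,4], [2,3], [2,4], [3,4]
  2-simplices (5): [0,1,2], [0,1,3], [0,2,4], [1,3,4], [2,3,4]

so the chain groups are C_0 ≅ Z^5, C_1 ≅ Z^10, C_2 ≅ Z^5.

∂_1: C_1 → C_0 sends each edge [p,q] (with p < q) to q − p.
The 5×10 boundary matrix has rank 4 and Smith normal form diag(1,1,1,1).

Boundary ∂_2: C_2 → C_1 maps a triangle to the signed sum of its edges. For instance
  ∂[2,3,4] = [3,4] − [2,4] + [2,3],
  ∂[0,1,2] = [1,2] − [0,2] + [0,1].
The 10×5 boundary matrix has rank 5 and Smith normal form diag(1,1,1,1,1).

Now H_k = ker ∂_k / im ∂_{k+1}, so:

  H_0: rank C_0 − rank ∂_1 = 5 − 4 = 1, and the invariant factors of ∂_1 are all 1, so H_0 = Z.

(K is a triangulation of the Möbius band.)

H_0 = Z.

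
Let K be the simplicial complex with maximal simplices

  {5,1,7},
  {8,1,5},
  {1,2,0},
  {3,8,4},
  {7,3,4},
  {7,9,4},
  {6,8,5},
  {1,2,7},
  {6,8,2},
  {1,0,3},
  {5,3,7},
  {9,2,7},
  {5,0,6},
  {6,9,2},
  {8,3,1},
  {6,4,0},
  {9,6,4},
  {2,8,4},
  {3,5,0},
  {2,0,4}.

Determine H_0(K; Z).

H_0 = Z.

We work with the vertex ordering 0 < 1 < 2 < 3 < 4 < 5 < 6 < 7 < 8 < 9. The simplices of K, each written with vertices in increasing order, are:

  0-simplices (10): [0], [1], [2], [3], [4], [5], [6], [7], [8], [9]
  1-simplices (30): (30 of them)
  2-simplices (20): (20 of them)

Hence C_0 ≅ Z^10, C_1 ≅ Z^30, C_2 ≅ Z^20.

The boundary map ∂_1: C_1 → C_0 sends each edge [p,q] (with p < q) to q − p. For instance
  ∂[5,7] = [7] − [5].
This gives a 10×30 integer matrix of rank 9; reducing to Smith normal form yields diagonal entries (1,1,1,1,1,1,1,1,1).

Boundary ∂_2: C_2 → C_1 maps a triangle to the signed sum of its edges. For instance
  ∂[0,4,6] = [4,6] − [0,6] + [0,4],
  ∂[3,5,7] = [5,7] − [3,7] + [3,5].
This gives a 30×20 integer matrix of rank 20; reducing to Smith normal form yields diagonal entries (1,1,1,1,1,1,1,1,1,1,1,1,1,1,1,1,1,1,1,2).

From H_k ≅ ker(∂_k) / im(∂_{k+1}) we obtain:

  H_0: rank C_0 − rank ∂_1 = 10 − 9 = 1, and the invariant factors of ∂_1 are all 1, so H_0 ≅ Z.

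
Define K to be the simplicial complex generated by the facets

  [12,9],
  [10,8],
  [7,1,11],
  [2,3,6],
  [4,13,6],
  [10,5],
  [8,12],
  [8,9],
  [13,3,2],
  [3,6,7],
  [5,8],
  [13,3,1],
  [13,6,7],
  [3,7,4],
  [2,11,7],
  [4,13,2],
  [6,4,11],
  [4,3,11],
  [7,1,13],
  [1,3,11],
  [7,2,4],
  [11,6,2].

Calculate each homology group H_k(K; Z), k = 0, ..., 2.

We work with the vertex ordering 1 < 2 < 3 < 4 < 5 < 6 < 7 < 8 < 9 < 10 < 11 < 12 < 13. The simplices of K, each written with vertices in increasing order, are:

  0-simplices (13): [1], [2], [3], [4], [5], [6], [7], [8], [9], [10], [11], [12], [13]
  1-simplices (30): (30 of them)
  2-simplices (16): [1,3,11], [1,3,13], [1,7,11], [1,7,13], [2,3,6], [2,3,13], [2,4,7], [2,4,13], [2,6,11], [2,7,11], [3,4,7], [3,4,11], [3,6,7], [4,6,11], [4,6,13], [6,7,13]

so the chain groups are C_0 ≅ Z^13, C_1 ≅ Z^30, C_2 ≅ Z^16.

Boundary ∂_1: C_1 → C_0 sends each edge [p,q] (with p < q) to q − p. For instance
  ∂[4,13] = [13] − [4].
This gives a 13×30 integer matrix of rank 11; reducing to Smith normal form yields diagonal entries (1,1,1,1,1,1,1,1,1,1,1).

∂_2: C_2 → C_1 acts by ∂[p,q,r] = [q,r] − [p,r] + [p,q]. For instance
  ∂[1,3,11] = [3,11] − [1,11] + [1,3],
  ∂[4,6,13] = [6,13] − [4,13] + [4,6].
This gives a 30×16 integer matrix of rank 15; reducing to Smith normal form yields diagonal entries (1,1,1,1,1,1,1,1,1,1,1,1,1,1,1).

From H_k ≅ ker(∂_k) / im(∂_{k+1}) we obtain:

  H_0: rank C_0 − rank ∂_1 = 13 − 11 = 2, and the invariant factors of ∂_1 are all 1, so H_0 ≅ Z^2.
  H_1: rank ker ∂_1 − rank ∂_2 = (30 − 11) − 15 = 4, and the invariant factors of ∂_2 are all 1, so H_1 ≅ Z^4.
  H_2: rank ker ∂_2 − rank ∂_3 = (16 − 15) − 0 = 1, and there is no ∂_3, so H_2 ≅ Z.

(K is a triangulation of the disjoint union of the torus T^2 and a wedge of 2 circles.)

H_0 = Z^2,  H_1 = Z^4,  H_2 = Z.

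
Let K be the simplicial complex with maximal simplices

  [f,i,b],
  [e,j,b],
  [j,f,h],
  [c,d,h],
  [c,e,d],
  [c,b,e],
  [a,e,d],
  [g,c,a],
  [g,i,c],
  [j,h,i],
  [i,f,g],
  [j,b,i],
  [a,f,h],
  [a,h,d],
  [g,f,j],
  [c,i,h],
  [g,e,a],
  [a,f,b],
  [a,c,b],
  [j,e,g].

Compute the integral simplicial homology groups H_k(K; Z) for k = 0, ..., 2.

Order the vertices as a < b < c < d < e < f < g < h < i < j. Listing each simplex with vertices in this order, K has dimension 2 with simplices:

  0-simplices (10): a, b, c, d, e, f, g, h, i, j
  1-simplices (30): ab, ac, ad, ae, af, ag, ah, bc, be, bf, bi, bj, cd, ce, cg, ch, ci, de, dh, eg, ej, fg, fh, fi, fj, gi, gj, hi, hj, ij
  2-simplices (20): abc, abf, acg, ade, adh, aeg, afh, bce, bej, bfi, bij, cde, cdh, cgi, chi, egj, fgi, fgj, fhj, hij

giving chain groups C_0 ≅ Z^10, C_1 ≅ Z^30, C_2 ≅ Z^20.

Boundary ∂_1: C_1 → C_0 sends each edge [p,q] (with p < q) to q − p.
The 10×30 boundary matrix has rank 9 and Smith normal form diag(1,1,1,1,1,1,1,1,1).

The boundary map ∂_2: C_2 → C_1 sends each 2-simplex [p,q,r] to [q,r] − [p,r] + [p,q]. For instance
  ∂aeg = eg − ag + ae,
  ∂bij = ij − bj + bi.
The 30×20 boundary matrix has rank 20 and Smith normal form diag(1,1,1,1,1,1,1,1,1,1,1,1,1,1,1,1,1,1,1,2).

Computing H_k = (kernel of ∂_k) / (image of ∂_{k+1}):

  H_0: rank C_0 − rank ∂_1 = 10 − 9 = 1, and the invariant factors of ∂_1 are all 1, so H_0 ≅ Z.
  H_1: rank ker ∂_1 − rank ∂_2 = (30 − 9) − 20 = 1, and ∂_2 has invariant factor 2 > 1, so H_1 ≅ Z ⊕ Z/2.
  H_2: rank ker ∂_2 − rank ∂_3 = (20 − 20) − 0 = 0, and there is no ∂_3, so H_2 ≅ 0.

As a check, the Euler characteristic is 10 − 30 + 20 = 0, which agrees with 1 − 1 + 0 = 0.

H_0 = Z,  H_1 = Z ⊕ Z/2,  H_2 = 0.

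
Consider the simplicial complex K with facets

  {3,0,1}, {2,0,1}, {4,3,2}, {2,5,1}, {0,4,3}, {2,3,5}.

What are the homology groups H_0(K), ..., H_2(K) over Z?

H_0 = Z,  H_1 = Z,  H_2 = 0.

Order the vertices as 0 < 1 < 2 < 3 < 4 < 5. Listing each simplex with vertices in this order, K has dimension 2 with simplices:

  0-simplices (6): [0], [1], [2], [3], [4], [5]
  1-simplices (12): [0,1], [0,2], [0,3], [0,4], [1,2], [1,3], [1,5], [2,3], [2,4], [2,5], [3,4], [3,5]
  2-simplices (6): [0,1,2], [0,1,3], [0,3,4], [1,2,5], [2,3,4], [2,3,5]

so the chain groups are C_0 ≅ Z^6, C_1 ≅ Z^12, C_2 ≅ Z^6.

The boundary map ∂_1: C_1 → C_0 maps an edge to its endpoints' difference, ∂[p,q] = q − p. For instance
  ∂[1,5] = [5] − [1].
The resulting 6×12 matrix has rank 5, and its Smith normal form has invariant factors (1,1,1,1,1).

∂_2: C_2 → C_1 acts by ∂[p,q,r] = [q,r] − [p,r] + [p,q]. For instance
  ∂[2,3,5] = [3,5] − [2,5] + [2,3],
  ∂[0,1,3] = [1,3] − [0,3] + [0,1].
This gives a 12×6 integer matrix of rank 6; reducing to Smith normal form yields diagonal entries (1,1,1,1,1,1).

From H_k ≅ ker(∂_k) / im(∂_{k+1}) we obtain:

  H_0: rank C_0 − rank ∂_1 = 6 − 5 = 1, and the invariant factors of ∂_1 are all 1, so H_0 ≅ Z.
  H_1: rank ker ∂_1 − rank ∂_2 = (12 − 5) − 6 = 1, and the invariant factors of ∂_2 are all 1, so H_1 ≅ Z.
  H_2: rank ker ∂_2 − rank ∂_3 = (6 − 6) − 0 = 0, and there is no ∂_3, so H_2 ≅ 0.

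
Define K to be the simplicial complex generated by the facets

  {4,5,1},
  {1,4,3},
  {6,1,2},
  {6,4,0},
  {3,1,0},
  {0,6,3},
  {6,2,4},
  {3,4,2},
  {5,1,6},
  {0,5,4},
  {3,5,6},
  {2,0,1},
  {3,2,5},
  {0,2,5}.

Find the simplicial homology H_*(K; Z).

H_0 = Z,  H_1 = Z^2,  H_2 = Z.

We work with the vertex ordering 0 < 1 < 2 < 3 < 4 < 5 < 6. The simplices of K, each written with vertices in increasing order, are:

  0-simplices (7): [0], [1], [2], [3], [4], [5], [6]
  1-simplices (21): [0,1], [0,2], [0,3], [0,4], [0,5], [0,6], [1,2], [1,3], [1,4], [1,5], [1,6], [2,3], [2,4], [2,5], [2,6], [3,4], [3,5], [3,6], [4,5], [4,6], [5,6]
  2-simplices (14): [0,1,2], [0,1,3], [0,2,5], [0,3,6], [0,4,5], [0,4,6], [1,2,6], [1,3,4], [1,4,5], [1,5,6], [2,3,4], [2,3,5], [2,4,6], [3,5,6]

Hence C_0 ≅ Z^7, C_1 ≅ Z^21, C_2 ≅ Z^14.

∂_1: C_1 → C_0 maps an edge to its endpoints' difference, ∂[p,q] = q − p. For instance
  ∂[0,1] = [1] − [0].
The 7×21 boundary matrix has rank 6 and Smith normal form diag(1,1,1,1,1,1).

∂_2: C_2 → C_1 sends each 2-simplex [p,q,r] to [q,r] − [p,r] + [p,q]. For instance
  ∂[2,3,5] = [3,5] − [2,5] + [2,3],
  ∂[1,3,4] = [3,4] − [1,4] + [1,3].
The resulting 21×14 matrix has rank 13, and its Smith normal form has invariant factors (1,1,1,1,1,1,1,1,1,1,1,1,1).

From H_k ≅ ker(∂_k) / im(∂_{k+1}) we obtain:

  H_0: rank C_0 − rank ∂_1 = 7 − 6 = 1, and the invariant factors of ∂_1 are all 1, so H_0 ≅ Z.
  H_1: rank ker ∂_1 − rank ∂_2 = (21 − 6) − 13 = 2, and the invariant factors of ∂_2 are all 1, so H_1 ≅ Z^2.
  H_2: rank ker ∂_2 − rank ∂_3 = (14 − 13) − 0 = 1, and there is no ∂_3, so H_2 ≅ Z.

(K is a triangulation of the torus T^2.)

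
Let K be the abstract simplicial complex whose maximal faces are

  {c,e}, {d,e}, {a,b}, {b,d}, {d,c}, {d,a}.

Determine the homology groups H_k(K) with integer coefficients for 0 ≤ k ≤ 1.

Fix the vertex order a < b < c < d < e and write every simplex with vertices in increasing order. Then dim K = 1 and the simplices of K are:

  0-simplices (5): a, b, c, d, e
  1-simplices (6): ab, ad, bd, cd, ce, de

giving chain groups C_0 ≅ Z^5, C_1 ≅ Z^6.

The boundary map ∂_1: C_1 → C_0 maps an edge to its endpoints' difference, ∂[p,q] = q − p.
As a 5×6 matrix over Z this has rank 4, with invariant factors (1,1,1,1).

Computing H_k = (kernel of ∂_k) / (image of ∂_{k+1}):

  H_0: rank C_0 − rank ∂_1 = 5 − 4 = 1, and the invariant factors of ∂_1 are all 1, so H_0 = Z.
  H_1: rank ker ∂_1 − rank ∂_2 = (6 − 4) − 0 = 2, and there is no ∂_2, so H_1 = Z^2.

H_0 = Z,  H_1 = Z^2.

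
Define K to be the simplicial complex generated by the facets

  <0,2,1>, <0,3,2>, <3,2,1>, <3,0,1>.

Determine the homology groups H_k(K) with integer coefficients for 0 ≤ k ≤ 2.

We work with the vertex ordering 0 < 1 < 2 < 3. The simplices of K, each written with vertices in increasing order, are:

  0-simplices (4): [0], [1], [2], [3]
  1-simplices (6): [0,1], [0,2], [0,3], [1,2], [1,3], [2,3]
  2-simplices (4): [0,1,2], [0,1,3], [0,2,3], [1,2,3]

giving chain groups C_0 ≅ Z^4, C_1 ≅ Z^6, C_2 ≅ Z^4.

Boundary ∂_1: C_1 → C_0 sends each edge [p,q] (with p < q) to q − p.
The resulting 4×6 matrix has rank 3, and its Smith normal form has invariant factors (1,1,1).

∂_2: C_2 → C_1 maps a triangle to the signed sum of its edges. For instance
  ∂[1,2,3] = [2,3] − [1,3] + [1,2],
  ∂[0,1,2] = [1,2] − [0,2] + [0,1].
As a 6×4 matrix over Z this has rank 3, with invariant factors (1,1,1).

Reading off H_k = ker ∂_k / im ∂_{k+1}:

  H_0: rank C_0 − rank ∂_1 = 4 − 3 = 1, and the invariant factors of ∂_1 are all 1, so H_0 ≅ Z.
  H_1: rank ker ∂_1 − rank ∂_2 = (6 − 3) − 3 = 0, and the invariant factors of ∂_2 are all 1, so H_1 ≅ 0.
  H_2: rank ker ∂_2 − rank ∂_3 = (4 − 3) − 0 = 1, and there is no ∂_3, so H_2 ≅ Z.

As a check, the Euler characteristic is 4 − 6 + 4 = 2, which agrees with 1 − 0 + 1 = 2.
(K is a triangulation of the 2-sphere S^2.)

H_0 = Z,  H_1 = 0,  H_2 = Z.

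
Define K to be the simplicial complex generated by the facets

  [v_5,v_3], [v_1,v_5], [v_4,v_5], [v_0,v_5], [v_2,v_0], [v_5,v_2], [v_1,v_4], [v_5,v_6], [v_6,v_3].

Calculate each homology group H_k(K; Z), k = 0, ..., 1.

H_0 = Z,  H_1 = Z^3.

Order the vertices as v_0 < v_1 < v_2 < v_3 < v_4 < v_5 < v_6. Listing each simplex with vertices in this order, K has dimension 1 with simplices:

  0-simplices (7): [v_0], [v_1], [v_2], [v_3], [v_4], [v_5], [v_6]
  1-simplices (9): [v_0,v_2], [v_0,v_5], [v_1,v_4], [v_1,v_5], [v_2,v_5], [v_3,v_5], [v_3,v_6], [v_4,v_5], [v_5,v_6]

Hence C_0 ≅ Z^7, C_1 ≅ Z^9.

Boundary ∂_1: C_1 → C_0 maps an edge to its endpoints' difference, ∂[p,q] = q − p.
The resulting 7×9 matrix has rank 6, and its Smith normal form has invariant factors (1,1,1,1,1,1).

Computing H_k = (kernel of ∂_k) / (image of ∂_{k+1}):

  H_0: rank C_0 − rank ∂_1 = 7 − 6 = 1, and the invariant factors of ∂_1 are all 1, so H_0 ≅ Z.
  H_1: rank ker ∂_1 − rank ∂_2 = (9 − 6) − 0 = 3, and there is no ∂_2, so H_1 ≅ Z^3.

As a check, the Euler characteristic is 7 − 9 = -2, which agrees with 1 − 3 = -2.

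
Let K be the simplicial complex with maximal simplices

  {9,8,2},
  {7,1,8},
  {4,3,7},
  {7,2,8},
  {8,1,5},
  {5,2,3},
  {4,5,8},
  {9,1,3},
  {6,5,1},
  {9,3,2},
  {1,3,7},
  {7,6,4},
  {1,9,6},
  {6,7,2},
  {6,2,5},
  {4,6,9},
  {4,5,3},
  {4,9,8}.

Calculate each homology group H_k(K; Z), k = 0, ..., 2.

Take the total order 1 < 2 < 3 < 4 < 5 < 6 < 7 < 8 < 9 on the vertex set. Then K (dimension 2) consists of the simplices:

  0-simplices (9): [1], [2], [3], [4], [5], [6], [7], [8], [9]
  1-simplices (27): (27 of them)
  2-simplices (18): [1,3,7], [1,3,9], [1,5,6], [1,5,8], [1,6,9], [1,7,8], [2,3,5], [2,3,9], [2,5,6], [2,6,7], [2,7,8], [2,8,9], [3,4,5], [3,4,7], [4,5,8], [4,6,7], [4,6,9], [4,8,9]

giving chain groups C_0 ≅ Z^9, C_1 ≅ Z^27, C_2 ≅ Z^18.

The boundary map ∂_1: C_1 → C_0 is given by ∂[p,q] = [q] − [p].
The 9×27 boundary matrix has rank 8 and Smith normal form diag(1,1,1,1,1,1,1,1).

The boundary map ∂_2: C_2 → C_1 sends each 2-simplex [p,q,r] to [q,r] − [p,r] + [p,q]. For instance
  ∂[3,4,7] = [4,7] − [3,7] + [3,4],
  ∂[4,8,9] = [8,9] − [4,9] + [4,8].
This gives a 27×18 integer matrix of rank 17; reducing to Smith normal form yields diagonal entries (1,1,1,1,1,1,1,1,1,1,1,1,1,1,1,1,1).

From H_k ≅ ker(∂_k) / im(∂_{k+1}) we obtain:

  H_0: rank C_0 − rank ∂_1 = 9 − 8 = 1, and the invariant factors of ∂_1 are all 1, so H_0 = Z.
  H_1: rank ker ∂_1 − rank ∂_2 = (27 − 8) − 17 = 2, and the invariant factors of ∂_2 are all 1, so H_1 = Z^2.
  H_2: rank ker ∂_2 − rank ∂_3 = (18 − 17) − 0 = 1, and there is no ∂_3, so H_2 = Z.

H_0 ≅ Z,  H_1 ≅ Z^2,  H_2 ≅ Z.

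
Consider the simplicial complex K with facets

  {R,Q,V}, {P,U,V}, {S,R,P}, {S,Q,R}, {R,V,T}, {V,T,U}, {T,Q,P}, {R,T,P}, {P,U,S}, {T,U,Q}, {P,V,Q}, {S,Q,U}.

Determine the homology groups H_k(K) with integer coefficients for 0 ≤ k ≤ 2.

Order the vertices as P < Q < R < S < T < U < V. Listing each simplex with vertices in this order, K has dimension 2 with simplices:

  0-simplices (7): P, Q, R, S, T, U, V
  1-simplices (18): PQ, PR, PS, PT, PU, PV, QR, QS, QT, QU, QV, RS, RT, RV, SU, TU, TV, UV
  2-simplices (12): PQT, PQV, PRS, PRT, PSU, PUV, QRS, QRV, QSU, QTU, RTV, TUV

Hence C_0 ≅ Z^7, C_1 ≅ Z^18, C_2 ≅ Z^12.

∂_1: C_1 → C_0 maps an edge to its endpoints' difference, ∂[p,q] = q − p. For instance
  ∂QT = T − Q.
This gives a 7×18 integer matrix of rank 6; reducing to Smith normal form yields diagonal entries (1,1,1,1,1,1).

The boundary map ∂_2: C_2 → C_1 maps a triangle to the signed sum of its edges. For instance
  ∂PUV = UV − PV + PU,
  ∂PRS = RS − PS + PR.
The resulting 18×12 matrix has rank 12, and its Smith normal form has invariant factors (1,1,1,1,1,1,1,1,1,1,1,2).

Now H_k = ker ∂_k / im ∂_{k+1}, so:

  H_0: rank C_0 − rank ∂_1 = 7 − 6 = 1, and the invariant factors of ∂_1 are all 1, so H_0 ≅ Z.
  H_1: rank ker ∂_1 − rank ∂_2 = (18 − 6) − 12 = 0, and ∂_2 has invariant factor 2 > 1, so H_1 ≅ Z_2.
  H_2: rank ker ∂_2 − rank ∂_3 = (12 − 12) − 0 = 0, and there is no ∂_3, so H_2 ≅ 0.

(K is a triangulation of the real projective plane RP^2.)

H_0 = Z,  H_1 = Z_2,  H_2 = 0.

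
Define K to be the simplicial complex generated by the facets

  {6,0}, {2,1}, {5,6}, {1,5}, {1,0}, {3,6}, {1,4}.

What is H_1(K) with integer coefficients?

Order the vertices as 0 < 1 < 2 < 3 < 4 < 5 < 6. Listing each simplex with vertices in this order, K has dimension 1 with simplices:

  0-simplices (7): [0], [1], [2], [3], [4], [5], [6]
  1-simplices (7): [0,1], [0,6], [1,2], [1,4], [1,5], [3,6], [5,6]

so the chain groups are C_0 ≅ Z^7, C_1 ≅ Z^7.

The boundary map ∂_1: C_1 → C_0 maps an edge to its endpoints' difference, ∂[p,q] = q − p. For instance
  ∂[1,2] = [2] − [1].
The resulting 7×7 matrix has rank 6, and its Smith normal form has invariant factors (1,1,1,1,1,1).

Computing H_k = (kernel of ∂_k) / (image of ∂_{k+1}):

  H_1: rank ker ∂_1 − rank ∂_2 = (7 − 6) − 0 = 1, and there is no ∂_2, so H_1 ≅ Z.

H_1 = Z.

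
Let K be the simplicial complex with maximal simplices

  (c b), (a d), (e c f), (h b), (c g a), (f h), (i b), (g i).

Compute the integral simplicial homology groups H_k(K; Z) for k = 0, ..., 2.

H_0 = Z,  H_1 = Z^2,  H_2 = 0.

K has 9 vertices, 12 edges, 2 triangles.
rank ∂_0 = 0, rank ∂_1 = 8 ⇒ b_0 = 9 − 0 − 8 = 1; all invariant factors of ∂_1 are 1 so no torsion. So H_0 ≅ Z.
rank ∂_1 = 8, rank ∂_2 = 2 ⇒ b_1 = 12 − 8 − 2 = 2; all invariant factors of ∂_2 are 1 so no torsion. So H_1 ≅ Z^2.
rank ∂_2 = 2, rank ∂_3 = 0 ⇒ b_2 = 2 − 2 − 0 = 0. So H_2 ≅ 0.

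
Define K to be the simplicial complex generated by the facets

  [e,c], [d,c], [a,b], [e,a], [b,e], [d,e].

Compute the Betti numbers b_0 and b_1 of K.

Fix the vertex order a < b < c < d < e and write every simplex with vertices in increasing order. Then dim K = 1 and the simplices of K are:

  0-simplices (5): a, b, c, d, e
  1-simplices (6): ab, ae, be, cd, ce, de

so the chain groups are C_0 ≅ Z^5, C_1 ≅ Z^6.

Boundary ∂_1: C_1 → C_0 maps an edge to its endpoints' difference, ∂[p,q] = q − p.
This gives a 5×6 integer matrix of rank 4; reducing to Smith normal form yields diagonal entries (1,1,1,1).

Now H_k = ker ∂_k / im ∂_{k+1}, so:

  H_0: rank C_0 − rank ∂_1 = 5 − 4 = 1, and the invariant factors of ∂_1 are all 1, so H_0 ≅ Z.
  H_1: rank ker ∂_1 − rank ∂_2 = (6 − 4) − 0 = 2, and there is no ∂_2, so H_1 ≅ Z^2.

As a check, the Euler characteristic is 5 − 6 = -1, which agrees with 1 − 2 = -1.

Hence the Betti numbers are b_0 = 1, b_1 = 2.

b_0 = 1, b_1 = 2.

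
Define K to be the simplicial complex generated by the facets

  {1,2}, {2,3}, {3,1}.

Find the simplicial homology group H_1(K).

K has 3 vertices, 3 edges.
rank ∂_1 = 2, rank ∂_2 = 0 ⇒ b_1 = 3 − 2 − 0 = 1. So H_1 = Z.

H_1 ≅ Z.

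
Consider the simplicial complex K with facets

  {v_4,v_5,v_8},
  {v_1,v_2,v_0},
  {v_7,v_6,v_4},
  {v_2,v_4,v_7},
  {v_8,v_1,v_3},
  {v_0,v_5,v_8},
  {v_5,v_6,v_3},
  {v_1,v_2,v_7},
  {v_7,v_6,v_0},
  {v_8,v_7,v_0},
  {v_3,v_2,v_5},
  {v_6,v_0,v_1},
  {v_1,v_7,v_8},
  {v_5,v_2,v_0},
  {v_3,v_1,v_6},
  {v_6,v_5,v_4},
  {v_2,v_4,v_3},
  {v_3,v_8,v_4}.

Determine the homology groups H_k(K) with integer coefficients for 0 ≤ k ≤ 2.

Fix the vertex order v_0 < v_1 < v_2 < v_3 < v_4 < v_5 < v_6 < v_7 < v_8 and write every simplex with vertices in increasing order. Then dim K = 2 and the simplices of K are:

  0-simplices (9): [v_0], [v_1], [v_2], [v_3], [v_4], [v_5], [v_6], [v_7], [v_8]
  1-simplices (27): (27 of them)
  2-simplices (18): (18 of them)

giving chain groups C_0 ≅ Z^9, C_1 ≅ Z^27, C_2 ≅ Z^18.

∂_1: C_1 → C_0 is given by ∂[p,q] = [q] − [p].
As a 9×27 matrix over Z this has rank 8, with invariant factors (1,1,1,1,1,1,1,1).

∂_2: C_2 → C_1 acts by ∂[p,q,r] = [q,r] − [p,r] + [p,q]. For instance
  ∂[v_4,v_5,v_8] = [v_5,v_8] − [v_4,v_8] + [v_4,v_5],
  ∂[v_1,v_3,v_8] = [v_3,v_8] − [v_1,v_8] + [v_1,v_3].
The 27×18 boundary matrix has rank 18 and Smith normal form diag(1,1,1,1,1,1,1,1,1,1,1,1,1,1,1,1,1,2).

Computing H_k = (kernel of ∂_k) / (image of ∂_{k+1}):

  H_0: rank C_0 − rank ∂_1 = 9 − 8 = 1, and the invariant factors of ∂_1 are all 1, so H_0 = Z.
  H_1: rank ker ∂_1 − rank ∂_2 = (27 − 8) − 18 = 1, and ∂_2 has invariant factor 2 > 1, so H_1 = Z ⊕ Z/2Z.
  H_2: rank ker ∂_2 − rank ∂_3 = (18 − 18) − 0 = 0, and there is no ∂_3, so H_2 = 0.

(K is a triangulation of the Klein bottle.)

H_0 ≅ Z,  H_1 ≅ Z ⊕ Z/2Z,  H_2 = 0.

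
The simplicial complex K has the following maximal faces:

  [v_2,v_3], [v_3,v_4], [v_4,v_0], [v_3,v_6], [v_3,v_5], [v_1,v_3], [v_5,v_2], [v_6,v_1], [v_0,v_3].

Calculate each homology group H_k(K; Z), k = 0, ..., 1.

H_0 = Z,  H_1 = Z^3.

Order the vertices as v_0 < v_1 < v_2 < v_3 < v_4 < v_5 < v_6. Listing each simplex with vertices in this order, K has dimension 1 with simplices:

  0-simplices (7): [v_0], [v_1], [v_2], [v_3], [v_4], [v_5], [v_6]
  1-simplices (9): [v_0,v_3], [v_0,v_4], [v_1,v_3], [v_1,v_6], [v_2,v_3], [v_2,v_5], [v_3,v_4], [v_3,v_5], [v_3,v_6]

so the chain groups are C_0 ≅ Z^7, C_1 ≅ Z^9.

The boundary map ∂_1: C_1 → C_0 maps an edge to its endpoints' difference, ∂[p,q] = q − p.
The resulting 7×9 matrix has rank 6, and its Smith normal form has invariant factors (1,1,1,1,1,1).

From H_k ≅ ker(∂_k) / im(∂_{k+1}) we obtain:

  H_0: rank C_0 − rank ∂_1 = 7 − 6 = 1, and the invariant factors of ∂_1 are all 1, so H_0 = Z.
  H_1: rank ker ∂_1 − rank ∂_2 = (9 − 6) − 0 = 3, and there is no ∂_2, so H_1 = Z^3.

(K is a triangulation of a wedge of 3 circles.)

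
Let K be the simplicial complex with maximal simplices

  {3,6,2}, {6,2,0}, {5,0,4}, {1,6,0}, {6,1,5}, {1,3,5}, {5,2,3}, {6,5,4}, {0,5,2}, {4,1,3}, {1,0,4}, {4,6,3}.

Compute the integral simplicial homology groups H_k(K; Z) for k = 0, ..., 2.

Take the total order 0 < 1 < 2 < 3 < 4 < 5 < 6 on the vertex set. Then K (dimension 2) consists of the simplices:

  0-simplices (7): [0], [1], [2], [3], [4], [5], [6]
  1-simplices (18): [0,1], [0,2], [0,4], [0,5], [0,6], [1,3], [1,4], [1,5], [1,6], [2,3], [2,5], [2,6], [3,4], [3,5], [3,6], [4,5], [4,6], [5,6]
  2-simplices (12): [0,1,4], [0,1,6], [0,2,5], [0,2,6], [0,4,5], [1,3,4], [1,3,5], [1,5,6], [2,3,5], [2,3,6], [3,4,6], [4,5,6]

Hence C_0 ≅ Z^7, C_1 ≅ Z^18, C_2 ≅ Z^12.

The boundary map ∂_1: C_1 → C_0 is given by ∂[p,q] = [q] − [p].
The resulting 7×18 matrix has rank 6, and its Smith normal form has invariant factors (1,1,1,1,1,1).

The boundary map ∂_2: C_2 → C_1 sends each 2-simplex [p,q,r] to [q,r] − [p,r] + [p,q]. For instance
  ∂[0,4,5] = [4,5] − [0,5] + [0,4],
  ∂[0,1,4] = [1,4] − [0,4] + [0,1].
The 18×12 boundary matrix has rank 12 and Smith normal form diag(1,1,1,1,1,1,1,1,1,1,1,2).

Reading off H_k = ker ∂_k / im ∂_{k+1}:

  H_0: rank C_0 − rank ∂_1 = 7 − 6 = 1, and the invariant factors of ∂_1 are all 1, so H_0 ≅ Z.
  H_1: rank ker ∂_1 − rank ∂_2 = (18 − 6) − 12 = 0, and ∂_2 has invariant factor 2 > 1, so H_1 ≅ Z/2.
  H_2: rank ker ∂_2 − rank ∂_3 = (12 − 12) − 0 = 0, and there is no ∂_3, so H_2 ≅ 0.

(K is a triangulation of the real projective plane RP^2.)

H_0 = Z,  H_1 = Z/2,  H_2 = 0.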